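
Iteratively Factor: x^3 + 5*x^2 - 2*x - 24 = (x + 4)*(x^2 + x - 6) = (x - 2)*(x + 4)*(x + 3)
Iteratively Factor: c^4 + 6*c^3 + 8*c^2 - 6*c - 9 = (c + 1)*(c^3 + 5*c^2 + 3*c - 9) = (c - 1)*(c + 1)*(c^2 + 6*c + 9) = (c - 1)*(c + 1)*(c + 3)*(c + 3)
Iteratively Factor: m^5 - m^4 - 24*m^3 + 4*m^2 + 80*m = (m - 2)*(m^4 + m^3 - 22*m^2 - 40*m) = (m - 5)*(m - 2)*(m^3 + 6*m^2 + 8*m) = (m - 5)*(m - 2)*(m + 4)*(m^2 + 2*m) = (m - 5)*(m - 2)*(m + 2)*(m + 4)*(m)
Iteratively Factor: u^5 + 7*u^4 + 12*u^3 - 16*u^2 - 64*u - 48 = (u + 3)*(u^4 + 4*u^3 - 16*u - 16) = (u - 2)*(u + 3)*(u^3 + 6*u^2 + 12*u + 8) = (u - 2)*(u + 2)*(u + 3)*(u^2 + 4*u + 4) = (u - 2)*(u + 2)^2*(u + 3)*(u + 2)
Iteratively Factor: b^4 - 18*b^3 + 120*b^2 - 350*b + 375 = (b - 5)*(b^3 - 13*b^2 + 55*b - 75) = (b - 5)^2*(b^2 - 8*b + 15) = (b - 5)^3*(b - 3)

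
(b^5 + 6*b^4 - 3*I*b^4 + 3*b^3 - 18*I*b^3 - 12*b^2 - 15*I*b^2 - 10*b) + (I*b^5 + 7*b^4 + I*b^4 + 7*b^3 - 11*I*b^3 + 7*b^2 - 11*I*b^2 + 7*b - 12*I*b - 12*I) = b^5 + I*b^5 + 13*b^4 - 2*I*b^4 + 10*b^3 - 29*I*b^3 - 5*b^2 - 26*I*b^2 - 3*b - 12*I*b - 12*I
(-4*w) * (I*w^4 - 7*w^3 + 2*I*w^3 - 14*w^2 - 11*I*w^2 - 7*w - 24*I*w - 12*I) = -4*I*w^5 + 28*w^4 - 8*I*w^4 + 56*w^3 + 44*I*w^3 + 28*w^2 + 96*I*w^2 + 48*I*w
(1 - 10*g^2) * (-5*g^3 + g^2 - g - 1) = 50*g^5 - 10*g^4 + 5*g^3 + 11*g^2 - g - 1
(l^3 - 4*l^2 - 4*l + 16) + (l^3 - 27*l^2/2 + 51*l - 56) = 2*l^3 - 35*l^2/2 + 47*l - 40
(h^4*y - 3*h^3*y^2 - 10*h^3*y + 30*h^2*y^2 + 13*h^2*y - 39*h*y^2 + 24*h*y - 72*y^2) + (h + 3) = h^4*y - 3*h^3*y^2 - 10*h^3*y + 30*h^2*y^2 + 13*h^2*y - 39*h*y^2 + 24*h*y + h - 72*y^2 + 3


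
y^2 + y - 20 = (y - 4)*(y + 5)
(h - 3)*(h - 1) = h^2 - 4*h + 3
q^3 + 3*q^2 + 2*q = q*(q + 1)*(q + 2)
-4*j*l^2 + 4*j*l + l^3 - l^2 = l*(-4*j + l)*(l - 1)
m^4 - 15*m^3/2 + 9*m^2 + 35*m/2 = m*(m - 5)*(m - 7/2)*(m + 1)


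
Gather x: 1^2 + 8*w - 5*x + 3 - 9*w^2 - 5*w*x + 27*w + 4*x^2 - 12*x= -9*w^2 + 35*w + 4*x^2 + x*(-5*w - 17) + 4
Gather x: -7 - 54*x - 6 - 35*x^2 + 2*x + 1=-35*x^2 - 52*x - 12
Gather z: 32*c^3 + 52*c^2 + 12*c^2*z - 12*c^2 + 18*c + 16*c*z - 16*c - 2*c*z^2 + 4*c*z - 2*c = 32*c^3 + 40*c^2 - 2*c*z^2 + z*(12*c^2 + 20*c)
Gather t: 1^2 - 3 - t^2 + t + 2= -t^2 + t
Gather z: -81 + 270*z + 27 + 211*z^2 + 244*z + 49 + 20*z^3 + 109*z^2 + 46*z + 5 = 20*z^3 + 320*z^2 + 560*z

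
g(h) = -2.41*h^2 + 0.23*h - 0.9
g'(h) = 0.23 - 4.82*h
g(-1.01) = -3.59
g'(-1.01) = 5.10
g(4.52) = -49.10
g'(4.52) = -21.56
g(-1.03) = -3.69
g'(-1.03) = 5.19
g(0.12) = -0.91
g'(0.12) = -0.35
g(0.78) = -2.19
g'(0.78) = -3.53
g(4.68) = -52.61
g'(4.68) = -22.33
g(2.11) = -11.14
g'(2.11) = -9.94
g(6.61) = -104.68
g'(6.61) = -31.63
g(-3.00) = -23.28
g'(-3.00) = 14.69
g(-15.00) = -546.60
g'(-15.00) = 72.53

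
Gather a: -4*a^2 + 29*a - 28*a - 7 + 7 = -4*a^2 + a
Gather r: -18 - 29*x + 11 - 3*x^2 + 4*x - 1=-3*x^2 - 25*x - 8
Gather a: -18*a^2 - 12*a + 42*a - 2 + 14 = -18*a^2 + 30*a + 12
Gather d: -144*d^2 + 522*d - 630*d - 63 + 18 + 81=-144*d^2 - 108*d + 36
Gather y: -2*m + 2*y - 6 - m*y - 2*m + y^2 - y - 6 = -4*m + y^2 + y*(1 - m) - 12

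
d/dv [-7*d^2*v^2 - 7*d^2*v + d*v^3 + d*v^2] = d*(-14*d*v - 7*d + 3*v^2 + 2*v)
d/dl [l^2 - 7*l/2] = 2*l - 7/2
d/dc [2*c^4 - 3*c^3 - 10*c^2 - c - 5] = 8*c^3 - 9*c^2 - 20*c - 1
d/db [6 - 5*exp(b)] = -5*exp(b)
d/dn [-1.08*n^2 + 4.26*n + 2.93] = 4.26 - 2.16*n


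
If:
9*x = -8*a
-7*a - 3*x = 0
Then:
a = 0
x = 0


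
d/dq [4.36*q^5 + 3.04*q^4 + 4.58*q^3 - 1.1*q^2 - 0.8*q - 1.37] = 21.8*q^4 + 12.16*q^3 + 13.74*q^2 - 2.2*q - 0.8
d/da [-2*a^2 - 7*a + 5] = -4*a - 7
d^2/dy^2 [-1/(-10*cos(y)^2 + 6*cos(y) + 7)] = 2*(200*sin(y)^4 - 258*sin(y)^2 + 183*cos(y)/2 - 45*cos(3*y)/2 - 48)/(10*sin(y)^2 + 6*cos(y) - 3)^3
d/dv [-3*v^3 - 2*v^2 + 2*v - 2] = -9*v^2 - 4*v + 2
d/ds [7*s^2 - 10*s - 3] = 14*s - 10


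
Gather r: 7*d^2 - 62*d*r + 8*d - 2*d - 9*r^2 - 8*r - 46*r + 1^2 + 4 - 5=7*d^2 + 6*d - 9*r^2 + r*(-62*d - 54)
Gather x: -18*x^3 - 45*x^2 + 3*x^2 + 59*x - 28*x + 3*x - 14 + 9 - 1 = -18*x^3 - 42*x^2 + 34*x - 6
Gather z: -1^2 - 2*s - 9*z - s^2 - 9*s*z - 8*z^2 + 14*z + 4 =-s^2 - 2*s - 8*z^2 + z*(5 - 9*s) + 3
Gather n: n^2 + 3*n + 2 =n^2 + 3*n + 2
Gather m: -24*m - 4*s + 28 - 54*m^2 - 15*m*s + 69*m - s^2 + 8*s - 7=-54*m^2 + m*(45 - 15*s) - s^2 + 4*s + 21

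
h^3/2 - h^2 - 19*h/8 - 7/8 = (h/2 + 1/2)*(h - 7/2)*(h + 1/2)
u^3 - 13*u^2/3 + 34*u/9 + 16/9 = (u - 8/3)*(u - 2)*(u + 1/3)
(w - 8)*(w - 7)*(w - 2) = w^3 - 17*w^2 + 86*w - 112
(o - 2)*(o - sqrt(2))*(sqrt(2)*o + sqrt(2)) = sqrt(2)*o^3 - 2*o^2 - sqrt(2)*o^2 - 2*sqrt(2)*o + 2*o + 4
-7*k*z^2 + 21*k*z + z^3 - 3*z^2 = z*(-7*k + z)*(z - 3)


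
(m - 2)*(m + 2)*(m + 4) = m^3 + 4*m^2 - 4*m - 16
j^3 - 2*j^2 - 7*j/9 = j*(j - 7/3)*(j + 1/3)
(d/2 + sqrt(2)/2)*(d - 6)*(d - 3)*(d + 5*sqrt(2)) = d^4/2 - 9*d^3/2 + 3*sqrt(2)*d^3 - 27*sqrt(2)*d^2 + 14*d^2 - 45*d + 54*sqrt(2)*d + 90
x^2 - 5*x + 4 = (x - 4)*(x - 1)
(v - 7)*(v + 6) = v^2 - v - 42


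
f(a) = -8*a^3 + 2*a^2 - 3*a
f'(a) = -24*a^2 + 4*a - 3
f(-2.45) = 137.00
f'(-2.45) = -156.86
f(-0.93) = 10.95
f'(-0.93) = -27.48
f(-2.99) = 240.70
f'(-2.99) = -229.52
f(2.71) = -152.66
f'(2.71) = -168.42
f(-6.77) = 2594.29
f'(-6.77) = -1130.07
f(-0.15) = 0.52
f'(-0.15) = -4.14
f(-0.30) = 1.30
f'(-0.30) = -6.36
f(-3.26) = 308.20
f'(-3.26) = -271.10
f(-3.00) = 243.00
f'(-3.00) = -231.00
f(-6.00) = 1818.00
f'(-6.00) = -891.00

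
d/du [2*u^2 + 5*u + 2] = 4*u + 5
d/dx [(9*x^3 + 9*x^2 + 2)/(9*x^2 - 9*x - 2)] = 9*(9*x^4 - 18*x^3 - 15*x^2 - 8*x + 2)/(81*x^4 - 162*x^3 + 45*x^2 + 36*x + 4)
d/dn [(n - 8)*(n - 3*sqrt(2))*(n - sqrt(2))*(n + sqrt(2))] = 4*n^3 - 24*n^2 - 9*sqrt(2)*n^2 - 4*n + 48*sqrt(2)*n + 6*sqrt(2) + 16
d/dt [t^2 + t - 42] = 2*t + 1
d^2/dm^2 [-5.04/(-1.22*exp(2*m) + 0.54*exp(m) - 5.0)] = ((2.7216 - 24.5952*exp(m))*(1.22*exp(2*m) - 0.54*exp(m) + 5.0) + 5.04*(2.44*exp(m) - 0.54)*(4.88*exp(m) - 1.08)*exp(m))*exp(m)/(1.22*exp(2*m) - 0.54*exp(m) + 5.0)^3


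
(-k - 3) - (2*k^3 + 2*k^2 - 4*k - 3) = -2*k^3 - 2*k^2 + 3*k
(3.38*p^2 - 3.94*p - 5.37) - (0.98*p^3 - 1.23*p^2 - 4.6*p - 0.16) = -0.98*p^3 + 4.61*p^2 + 0.66*p - 5.21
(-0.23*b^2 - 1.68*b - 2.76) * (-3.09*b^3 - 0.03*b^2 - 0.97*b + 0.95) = 0.7107*b^5 + 5.1981*b^4 + 8.8019*b^3 + 1.4939*b^2 + 1.0812*b - 2.622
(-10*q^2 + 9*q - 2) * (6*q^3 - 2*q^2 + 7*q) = -60*q^5 + 74*q^4 - 100*q^3 + 67*q^2 - 14*q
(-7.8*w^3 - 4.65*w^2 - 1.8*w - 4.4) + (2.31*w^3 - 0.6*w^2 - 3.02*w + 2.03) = -5.49*w^3 - 5.25*w^2 - 4.82*w - 2.37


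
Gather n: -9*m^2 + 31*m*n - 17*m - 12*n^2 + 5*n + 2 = -9*m^2 - 17*m - 12*n^2 + n*(31*m + 5) + 2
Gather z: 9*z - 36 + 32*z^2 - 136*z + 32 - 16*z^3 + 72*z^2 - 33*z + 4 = -16*z^3 + 104*z^2 - 160*z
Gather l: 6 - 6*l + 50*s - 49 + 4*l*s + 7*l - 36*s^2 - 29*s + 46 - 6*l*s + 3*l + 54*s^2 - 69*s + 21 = l*(4 - 2*s) + 18*s^2 - 48*s + 24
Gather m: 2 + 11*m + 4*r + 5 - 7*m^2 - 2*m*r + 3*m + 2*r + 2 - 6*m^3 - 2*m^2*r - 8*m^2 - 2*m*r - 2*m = -6*m^3 + m^2*(-2*r - 15) + m*(12 - 4*r) + 6*r + 9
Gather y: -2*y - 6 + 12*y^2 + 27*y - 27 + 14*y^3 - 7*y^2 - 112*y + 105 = 14*y^3 + 5*y^2 - 87*y + 72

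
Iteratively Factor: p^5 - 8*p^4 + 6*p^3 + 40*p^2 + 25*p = (p - 5)*(p^4 - 3*p^3 - 9*p^2 - 5*p) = p*(p - 5)*(p^3 - 3*p^2 - 9*p - 5) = p*(p - 5)*(p + 1)*(p^2 - 4*p - 5) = p*(p - 5)*(p + 1)^2*(p - 5)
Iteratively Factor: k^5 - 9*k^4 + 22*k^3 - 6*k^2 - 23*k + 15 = (k - 1)*(k^4 - 8*k^3 + 14*k^2 + 8*k - 15) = (k - 1)*(k + 1)*(k^3 - 9*k^2 + 23*k - 15) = (k - 1)^2*(k + 1)*(k^2 - 8*k + 15) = (k - 3)*(k - 1)^2*(k + 1)*(k - 5)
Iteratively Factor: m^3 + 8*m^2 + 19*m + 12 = (m + 3)*(m^2 + 5*m + 4) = (m + 1)*(m + 3)*(m + 4)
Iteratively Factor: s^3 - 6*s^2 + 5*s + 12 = (s - 4)*(s^2 - 2*s - 3) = (s - 4)*(s - 3)*(s + 1)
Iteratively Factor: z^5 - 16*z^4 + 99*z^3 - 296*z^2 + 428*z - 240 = (z - 3)*(z^4 - 13*z^3 + 60*z^2 - 116*z + 80) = (z - 3)*(z - 2)*(z^3 - 11*z^2 + 38*z - 40) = (z - 5)*(z - 3)*(z - 2)*(z^2 - 6*z + 8) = (z - 5)*(z - 4)*(z - 3)*(z - 2)*(z - 2)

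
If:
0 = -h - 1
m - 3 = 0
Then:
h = -1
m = 3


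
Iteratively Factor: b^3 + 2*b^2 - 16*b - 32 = (b - 4)*(b^2 + 6*b + 8) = (b - 4)*(b + 4)*(b + 2)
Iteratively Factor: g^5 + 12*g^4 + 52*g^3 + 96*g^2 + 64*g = (g + 2)*(g^4 + 10*g^3 + 32*g^2 + 32*g) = (g + 2)*(g + 4)*(g^3 + 6*g^2 + 8*g) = g*(g + 2)*(g + 4)*(g^2 + 6*g + 8) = g*(g + 2)*(g + 4)^2*(g + 2)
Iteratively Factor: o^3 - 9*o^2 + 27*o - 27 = (o - 3)*(o^2 - 6*o + 9) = (o - 3)^2*(o - 3)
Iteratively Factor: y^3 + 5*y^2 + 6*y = (y)*(y^2 + 5*y + 6) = y*(y + 2)*(y + 3)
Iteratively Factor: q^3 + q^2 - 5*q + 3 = (q - 1)*(q^2 + 2*q - 3) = (q - 1)^2*(q + 3)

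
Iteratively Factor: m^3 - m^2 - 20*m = (m)*(m^2 - m - 20) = m*(m + 4)*(m - 5)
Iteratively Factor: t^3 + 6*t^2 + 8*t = (t + 2)*(t^2 + 4*t) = t*(t + 2)*(t + 4)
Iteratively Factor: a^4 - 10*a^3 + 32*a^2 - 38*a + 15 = (a - 1)*(a^3 - 9*a^2 + 23*a - 15) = (a - 5)*(a - 1)*(a^2 - 4*a + 3) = (a - 5)*(a - 3)*(a - 1)*(a - 1)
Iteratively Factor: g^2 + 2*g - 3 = (g + 3)*(g - 1)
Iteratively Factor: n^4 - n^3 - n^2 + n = (n - 1)*(n^3 - n) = (n - 1)*(n + 1)*(n^2 - n) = n*(n - 1)*(n + 1)*(n - 1)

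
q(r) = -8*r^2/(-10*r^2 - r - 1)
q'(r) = -8*r^2*(20*r + 1)/(-10*r^2 - r - 1)^2 - 16*r/(-10*r^2 - r - 1)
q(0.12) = 0.09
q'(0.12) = 1.27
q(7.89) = 0.79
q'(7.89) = 0.00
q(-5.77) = 0.81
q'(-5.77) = 0.00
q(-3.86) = 0.82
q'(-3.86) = 0.00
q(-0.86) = 0.79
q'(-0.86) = -0.14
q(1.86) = 0.74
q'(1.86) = 0.04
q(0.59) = 0.55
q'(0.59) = 0.48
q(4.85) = 0.78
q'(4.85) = 0.00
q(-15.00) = 0.81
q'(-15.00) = 0.00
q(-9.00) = 0.81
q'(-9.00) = 0.00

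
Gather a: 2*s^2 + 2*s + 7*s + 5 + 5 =2*s^2 + 9*s + 10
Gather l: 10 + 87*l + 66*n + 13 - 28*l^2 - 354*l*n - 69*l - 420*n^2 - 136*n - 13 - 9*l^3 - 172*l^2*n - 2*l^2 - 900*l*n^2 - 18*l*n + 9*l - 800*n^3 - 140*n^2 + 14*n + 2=-9*l^3 + l^2*(-172*n - 30) + l*(-900*n^2 - 372*n + 27) - 800*n^3 - 560*n^2 - 56*n + 12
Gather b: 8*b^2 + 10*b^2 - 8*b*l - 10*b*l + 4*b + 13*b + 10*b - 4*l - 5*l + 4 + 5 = 18*b^2 + b*(27 - 18*l) - 9*l + 9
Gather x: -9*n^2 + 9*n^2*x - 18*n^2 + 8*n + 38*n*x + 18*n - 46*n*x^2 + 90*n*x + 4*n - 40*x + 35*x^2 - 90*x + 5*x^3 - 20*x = -27*n^2 + 30*n + 5*x^3 + x^2*(35 - 46*n) + x*(9*n^2 + 128*n - 150)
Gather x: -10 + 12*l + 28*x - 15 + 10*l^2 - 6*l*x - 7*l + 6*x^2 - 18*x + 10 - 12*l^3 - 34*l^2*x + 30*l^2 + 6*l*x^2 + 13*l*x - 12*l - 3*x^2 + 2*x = -12*l^3 + 40*l^2 - 7*l + x^2*(6*l + 3) + x*(-34*l^2 + 7*l + 12) - 15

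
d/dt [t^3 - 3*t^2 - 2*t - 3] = 3*t^2 - 6*t - 2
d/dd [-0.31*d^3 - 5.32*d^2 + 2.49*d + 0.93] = -0.93*d^2 - 10.64*d + 2.49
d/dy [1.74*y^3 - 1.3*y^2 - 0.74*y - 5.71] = 5.22*y^2 - 2.6*y - 0.74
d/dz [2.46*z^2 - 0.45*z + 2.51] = 4.92*z - 0.45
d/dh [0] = 0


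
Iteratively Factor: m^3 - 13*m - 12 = (m + 1)*(m^2 - m - 12) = (m + 1)*(m + 3)*(m - 4)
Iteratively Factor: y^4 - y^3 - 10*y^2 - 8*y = (y + 1)*(y^3 - 2*y^2 - 8*y) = (y + 1)*(y + 2)*(y^2 - 4*y) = (y - 4)*(y + 1)*(y + 2)*(y)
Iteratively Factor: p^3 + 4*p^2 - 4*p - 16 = (p - 2)*(p^2 + 6*p + 8) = (p - 2)*(p + 4)*(p + 2)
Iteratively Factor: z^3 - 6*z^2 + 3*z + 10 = (z + 1)*(z^2 - 7*z + 10) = (z - 2)*(z + 1)*(z - 5)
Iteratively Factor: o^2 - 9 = (o - 3)*(o + 3)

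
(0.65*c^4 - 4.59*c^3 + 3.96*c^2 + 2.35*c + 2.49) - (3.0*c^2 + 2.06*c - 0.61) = 0.65*c^4 - 4.59*c^3 + 0.96*c^2 + 0.29*c + 3.1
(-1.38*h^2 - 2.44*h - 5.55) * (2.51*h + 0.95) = -3.4638*h^3 - 7.4354*h^2 - 16.2485*h - 5.2725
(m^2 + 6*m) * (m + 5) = m^3 + 11*m^2 + 30*m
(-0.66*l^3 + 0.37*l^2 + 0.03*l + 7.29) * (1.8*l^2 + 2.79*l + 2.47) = -1.188*l^5 - 1.1754*l^4 - 0.5439*l^3 + 14.1196*l^2 + 20.4132*l + 18.0063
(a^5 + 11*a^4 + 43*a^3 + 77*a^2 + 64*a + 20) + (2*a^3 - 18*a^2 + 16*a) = a^5 + 11*a^4 + 45*a^3 + 59*a^2 + 80*a + 20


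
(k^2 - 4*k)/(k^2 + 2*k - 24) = k/(k + 6)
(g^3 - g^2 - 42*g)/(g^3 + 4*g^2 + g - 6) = g*(g^2 - g - 42)/(g^3 + 4*g^2 + g - 6)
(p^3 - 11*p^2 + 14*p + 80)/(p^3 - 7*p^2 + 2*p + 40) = (p - 8)/(p - 4)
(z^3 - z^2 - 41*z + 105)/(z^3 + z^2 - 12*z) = (z^2 + 2*z - 35)/(z*(z + 4))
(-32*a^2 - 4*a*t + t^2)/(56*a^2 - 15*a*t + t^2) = (4*a + t)/(-7*a + t)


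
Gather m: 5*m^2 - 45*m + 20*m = 5*m^2 - 25*m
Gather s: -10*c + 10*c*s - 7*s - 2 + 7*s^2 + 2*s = -10*c + 7*s^2 + s*(10*c - 5) - 2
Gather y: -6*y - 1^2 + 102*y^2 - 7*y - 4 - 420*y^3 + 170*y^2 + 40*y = -420*y^3 + 272*y^2 + 27*y - 5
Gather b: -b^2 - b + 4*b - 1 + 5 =-b^2 + 3*b + 4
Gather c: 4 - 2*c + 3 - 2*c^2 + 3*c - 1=-2*c^2 + c + 6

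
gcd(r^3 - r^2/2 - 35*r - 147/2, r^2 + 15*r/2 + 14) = r + 7/2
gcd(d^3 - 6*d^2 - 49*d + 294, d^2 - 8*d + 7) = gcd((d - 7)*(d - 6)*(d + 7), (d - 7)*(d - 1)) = d - 7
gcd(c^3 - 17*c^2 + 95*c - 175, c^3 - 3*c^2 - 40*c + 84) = c - 7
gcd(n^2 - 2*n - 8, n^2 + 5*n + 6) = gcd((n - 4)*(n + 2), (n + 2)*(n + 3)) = n + 2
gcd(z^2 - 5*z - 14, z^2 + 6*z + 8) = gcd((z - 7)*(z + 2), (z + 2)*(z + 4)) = z + 2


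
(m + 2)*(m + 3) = m^2 + 5*m + 6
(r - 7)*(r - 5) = r^2 - 12*r + 35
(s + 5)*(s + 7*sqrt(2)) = s^2 + 5*s + 7*sqrt(2)*s + 35*sqrt(2)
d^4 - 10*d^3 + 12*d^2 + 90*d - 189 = (d - 7)*(d - 3)^2*(d + 3)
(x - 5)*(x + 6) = x^2 + x - 30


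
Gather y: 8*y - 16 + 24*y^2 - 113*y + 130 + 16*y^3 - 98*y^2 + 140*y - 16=16*y^3 - 74*y^2 + 35*y + 98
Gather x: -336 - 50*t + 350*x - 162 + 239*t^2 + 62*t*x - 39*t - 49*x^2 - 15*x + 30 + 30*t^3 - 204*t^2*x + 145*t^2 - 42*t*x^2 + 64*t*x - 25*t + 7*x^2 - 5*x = 30*t^3 + 384*t^2 - 114*t + x^2*(-42*t - 42) + x*(-204*t^2 + 126*t + 330) - 468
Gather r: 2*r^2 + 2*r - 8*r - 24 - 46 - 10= 2*r^2 - 6*r - 80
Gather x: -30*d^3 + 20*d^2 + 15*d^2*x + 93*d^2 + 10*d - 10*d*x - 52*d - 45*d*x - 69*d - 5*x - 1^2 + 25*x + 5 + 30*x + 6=-30*d^3 + 113*d^2 - 111*d + x*(15*d^2 - 55*d + 50) + 10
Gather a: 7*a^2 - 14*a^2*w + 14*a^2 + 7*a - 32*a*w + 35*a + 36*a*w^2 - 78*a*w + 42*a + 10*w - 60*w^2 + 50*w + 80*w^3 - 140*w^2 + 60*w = a^2*(21 - 14*w) + a*(36*w^2 - 110*w + 84) + 80*w^3 - 200*w^2 + 120*w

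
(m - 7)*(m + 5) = m^2 - 2*m - 35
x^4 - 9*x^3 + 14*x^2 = x^2*(x - 7)*(x - 2)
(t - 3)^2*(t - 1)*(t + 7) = t^4 - 34*t^2 + 96*t - 63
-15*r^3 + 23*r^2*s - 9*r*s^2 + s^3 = (-5*r + s)*(-3*r + s)*(-r + s)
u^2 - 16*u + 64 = (u - 8)^2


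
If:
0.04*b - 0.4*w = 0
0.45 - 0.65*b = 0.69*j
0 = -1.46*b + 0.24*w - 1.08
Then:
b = -0.75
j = 1.36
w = -0.08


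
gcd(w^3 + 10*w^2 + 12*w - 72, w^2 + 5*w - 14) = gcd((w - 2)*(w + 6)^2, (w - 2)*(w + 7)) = w - 2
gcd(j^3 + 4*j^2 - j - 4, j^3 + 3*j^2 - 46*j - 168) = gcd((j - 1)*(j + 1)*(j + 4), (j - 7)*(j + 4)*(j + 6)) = j + 4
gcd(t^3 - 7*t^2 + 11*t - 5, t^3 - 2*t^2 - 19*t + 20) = t^2 - 6*t + 5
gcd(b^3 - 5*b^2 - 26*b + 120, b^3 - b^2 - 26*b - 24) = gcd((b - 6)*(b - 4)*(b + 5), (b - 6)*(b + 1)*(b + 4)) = b - 6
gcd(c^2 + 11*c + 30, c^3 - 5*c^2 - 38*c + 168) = c + 6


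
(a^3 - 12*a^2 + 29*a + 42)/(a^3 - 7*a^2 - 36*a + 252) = (a + 1)/(a + 6)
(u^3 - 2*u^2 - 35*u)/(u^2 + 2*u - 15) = u*(u - 7)/(u - 3)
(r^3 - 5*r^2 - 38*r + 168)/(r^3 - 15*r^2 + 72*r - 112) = (r + 6)/(r - 4)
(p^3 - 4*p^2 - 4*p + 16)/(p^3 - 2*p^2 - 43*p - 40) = (-p^3 + 4*p^2 + 4*p - 16)/(-p^3 + 2*p^2 + 43*p + 40)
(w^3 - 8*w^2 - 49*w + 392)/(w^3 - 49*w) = (w - 8)/w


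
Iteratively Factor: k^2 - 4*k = (k - 4)*(k)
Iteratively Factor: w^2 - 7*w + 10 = (w - 5)*(w - 2)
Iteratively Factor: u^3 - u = (u)*(u^2 - 1) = u*(u - 1)*(u + 1)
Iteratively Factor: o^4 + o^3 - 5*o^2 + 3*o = (o)*(o^3 + o^2 - 5*o + 3) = o*(o - 1)*(o^2 + 2*o - 3) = o*(o - 1)^2*(o + 3)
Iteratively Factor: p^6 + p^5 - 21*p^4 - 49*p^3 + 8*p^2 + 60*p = (p + 2)*(p^5 - p^4 - 19*p^3 - 11*p^2 + 30*p) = p*(p + 2)*(p^4 - p^3 - 19*p^2 - 11*p + 30) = p*(p - 1)*(p + 2)*(p^3 - 19*p - 30) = p*(p - 5)*(p - 1)*(p + 2)*(p^2 + 5*p + 6) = p*(p - 5)*(p - 1)*(p + 2)^2*(p + 3)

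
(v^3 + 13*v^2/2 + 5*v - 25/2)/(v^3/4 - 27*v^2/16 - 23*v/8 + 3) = 8*(2*v^3 + 13*v^2 + 10*v - 25)/(4*v^3 - 27*v^2 - 46*v + 48)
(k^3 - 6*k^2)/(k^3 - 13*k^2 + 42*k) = k/(k - 7)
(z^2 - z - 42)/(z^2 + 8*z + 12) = (z - 7)/(z + 2)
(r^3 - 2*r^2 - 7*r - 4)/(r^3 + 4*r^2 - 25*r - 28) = (r + 1)/(r + 7)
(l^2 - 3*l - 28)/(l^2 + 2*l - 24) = (l^2 - 3*l - 28)/(l^2 + 2*l - 24)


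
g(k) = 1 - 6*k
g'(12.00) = -6.00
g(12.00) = -71.00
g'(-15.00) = -6.00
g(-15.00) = 91.00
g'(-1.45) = -6.00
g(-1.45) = 9.70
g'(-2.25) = -6.00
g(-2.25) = 14.50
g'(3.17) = -6.00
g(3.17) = -18.02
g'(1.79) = -6.00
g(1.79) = -9.74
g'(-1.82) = -6.00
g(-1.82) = 11.92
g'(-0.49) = -6.00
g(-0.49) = 3.94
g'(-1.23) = -6.00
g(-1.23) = 8.38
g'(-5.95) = -6.00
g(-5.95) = 36.70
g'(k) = -6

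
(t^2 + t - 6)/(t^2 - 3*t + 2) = (t + 3)/(t - 1)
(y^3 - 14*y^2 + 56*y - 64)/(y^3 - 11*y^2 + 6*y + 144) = (y^2 - 6*y + 8)/(y^2 - 3*y - 18)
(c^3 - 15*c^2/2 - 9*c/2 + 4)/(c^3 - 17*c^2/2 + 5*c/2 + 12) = (2*c - 1)/(2*c - 3)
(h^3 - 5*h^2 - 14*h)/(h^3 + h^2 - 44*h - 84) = h/(h + 6)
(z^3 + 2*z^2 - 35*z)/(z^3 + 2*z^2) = (z^2 + 2*z - 35)/(z*(z + 2))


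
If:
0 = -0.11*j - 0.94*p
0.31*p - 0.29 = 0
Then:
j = -7.99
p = 0.94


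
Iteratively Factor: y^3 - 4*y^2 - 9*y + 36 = (y - 3)*(y^2 - y - 12) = (y - 3)*(y + 3)*(y - 4)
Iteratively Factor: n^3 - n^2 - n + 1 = (n - 1)*(n^2 - 1) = (n - 1)*(n + 1)*(n - 1)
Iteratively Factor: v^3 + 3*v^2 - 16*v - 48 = (v - 4)*(v^2 + 7*v + 12) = (v - 4)*(v + 3)*(v + 4)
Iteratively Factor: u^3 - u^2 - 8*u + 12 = (u + 3)*(u^2 - 4*u + 4) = (u - 2)*(u + 3)*(u - 2)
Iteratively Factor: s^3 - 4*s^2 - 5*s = (s)*(s^2 - 4*s - 5) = s*(s - 5)*(s + 1)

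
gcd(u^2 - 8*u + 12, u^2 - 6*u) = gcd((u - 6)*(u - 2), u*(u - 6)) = u - 6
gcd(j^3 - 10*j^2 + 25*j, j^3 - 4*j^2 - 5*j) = j^2 - 5*j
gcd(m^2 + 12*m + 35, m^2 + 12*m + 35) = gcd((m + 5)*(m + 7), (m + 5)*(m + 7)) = m^2 + 12*m + 35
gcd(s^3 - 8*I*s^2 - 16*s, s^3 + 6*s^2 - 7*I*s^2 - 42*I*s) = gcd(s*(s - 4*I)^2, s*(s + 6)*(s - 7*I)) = s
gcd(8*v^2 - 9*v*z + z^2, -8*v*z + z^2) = -8*v + z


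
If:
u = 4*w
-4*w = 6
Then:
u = -6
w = -3/2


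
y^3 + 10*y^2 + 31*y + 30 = (y + 2)*(y + 3)*(y + 5)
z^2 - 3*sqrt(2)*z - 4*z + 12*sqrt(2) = (z - 4)*(z - 3*sqrt(2))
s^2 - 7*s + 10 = (s - 5)*(s - 2)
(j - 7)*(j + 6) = j^2 - j - 42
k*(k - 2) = k^2 - 2*k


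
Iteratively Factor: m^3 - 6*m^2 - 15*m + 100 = (m - 5)*(m^2 - m - 20) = (m - 5)*(m + 4)*(m - 5)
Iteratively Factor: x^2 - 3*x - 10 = (x + 2)*(x - 5)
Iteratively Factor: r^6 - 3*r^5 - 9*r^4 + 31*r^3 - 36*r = (r)*(r^5 - 3*r^4 - 9*r^3 + 31*r^2 - 36) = r*(r - 2)*(r^4 - r^3 - 11*r^2 + 9*r + 18) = r*(r - 2)*(r + 1)*(r^3 - 2*r^2 - 9*r + 18) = r*(r - 2)*(r + 1)*(r + 3)*(r^2 - 5*r + 6) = r*(r - 2)^2*(r + 1)*(r + 3)*(r - 3)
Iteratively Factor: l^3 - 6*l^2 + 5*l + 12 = (l + 1)*(l^2 - 7*l + 12) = (l - 3)*(l + 1)*(l - 4)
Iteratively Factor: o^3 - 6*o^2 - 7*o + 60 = (o - 5)*(o^2 - o - 12) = (o - 5)*(o + 3)*(o - 4)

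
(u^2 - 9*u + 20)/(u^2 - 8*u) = (u^2 - 9*u + 20)/(u*(u - 8))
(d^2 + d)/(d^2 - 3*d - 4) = d/(d - 4)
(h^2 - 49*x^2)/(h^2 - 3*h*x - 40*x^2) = (-h^2 + 49*x^2)/(-h^2 + 3*h*x + 40*x^2)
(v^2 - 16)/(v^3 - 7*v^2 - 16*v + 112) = 1/(v - 7)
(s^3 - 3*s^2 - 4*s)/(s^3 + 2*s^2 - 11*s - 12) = s*(s - 4)/(s^2 + s - 12)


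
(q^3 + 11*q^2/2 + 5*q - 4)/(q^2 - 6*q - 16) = (q^2 + 7*q/2 - 2)/(q - 8)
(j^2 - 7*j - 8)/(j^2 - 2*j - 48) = (j + 1)/(j + 6)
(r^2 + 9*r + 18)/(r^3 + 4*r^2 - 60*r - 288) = (r + 3)/(r^2 - 2*r - 48)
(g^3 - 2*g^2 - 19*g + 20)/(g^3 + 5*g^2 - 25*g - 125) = (g^2 + 3*g - 4)/(g^2 + 10*g + 25)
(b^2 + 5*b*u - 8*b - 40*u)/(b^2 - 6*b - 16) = (b + 5*u)/(b + 2)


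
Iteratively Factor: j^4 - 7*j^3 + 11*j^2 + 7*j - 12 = (j - 3)*(j^3 - 4*j^2 - j + 4) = (j - 4)*(j - 3)*(j^2 - 1) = (j - 4)*(j - 3)*(j + 1)*(j - 1)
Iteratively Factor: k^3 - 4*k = (k - 2)*(k^2 + 2*k) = (k - 2)*(k + 2)*(k)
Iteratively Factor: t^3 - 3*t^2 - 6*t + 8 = (t + 2)*(t^2 - 5*t + 4) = (t - 1)*(t + 2)*(t - 4)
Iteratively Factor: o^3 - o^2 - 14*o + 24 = (o - 3)*(o^2 + 2*o - 8) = (o - 3)*(o - 2)*(o + 4)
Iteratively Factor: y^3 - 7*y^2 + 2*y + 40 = (y - 5)*(y^2 - 2*y - 8) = (y - 5)*(y - 4)*(y + 2)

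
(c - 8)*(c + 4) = c^2 - 4*c - 32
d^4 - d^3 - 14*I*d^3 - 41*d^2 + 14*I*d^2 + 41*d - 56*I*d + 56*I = (d - 1)*(d - 8*I)*(d - 7*I)*(d + I)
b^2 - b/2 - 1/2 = (b - 1)*(b + 1/2)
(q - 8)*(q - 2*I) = q^2 - 8*q - 2*I*q + 16*I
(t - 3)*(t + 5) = t^2 + 2*t - 15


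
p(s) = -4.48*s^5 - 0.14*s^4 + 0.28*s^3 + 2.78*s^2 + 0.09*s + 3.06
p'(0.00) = 0.09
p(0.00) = 3.06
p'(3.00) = -1805.19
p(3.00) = -1064.07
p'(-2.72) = -1223.64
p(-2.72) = 677.08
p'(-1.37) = -83.42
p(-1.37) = 28.56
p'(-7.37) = -65858.38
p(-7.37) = 97040.94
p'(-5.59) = -21779.26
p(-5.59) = 24357.09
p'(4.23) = -7175.24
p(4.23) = -6037.53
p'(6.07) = -30469.50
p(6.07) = -36937.98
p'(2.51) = -878.60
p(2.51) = -426.65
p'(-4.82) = -12034.76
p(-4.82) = 11615.32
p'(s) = -22.4*s^4 - 0.56*s^3 + 0.84*s^2 + 5.56*s + 0.09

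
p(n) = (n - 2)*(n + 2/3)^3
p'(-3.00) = -94.37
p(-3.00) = 63.52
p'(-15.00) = -13422.37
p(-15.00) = 50059.96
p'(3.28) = 121.29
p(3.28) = 78.69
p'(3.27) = 120.05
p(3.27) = 77.48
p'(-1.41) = -6.06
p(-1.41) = 1.40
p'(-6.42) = -1026.57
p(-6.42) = 1603.51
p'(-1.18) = -2.65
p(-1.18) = 0.43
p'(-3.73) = -190.06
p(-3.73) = 164.72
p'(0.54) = -4.62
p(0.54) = -2.57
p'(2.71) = 62.79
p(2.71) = 27.34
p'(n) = 3*(n - 2)*(n + 2/3)^2 + (n + 2/3)^3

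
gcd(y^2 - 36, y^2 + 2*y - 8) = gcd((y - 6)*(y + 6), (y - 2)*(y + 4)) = 1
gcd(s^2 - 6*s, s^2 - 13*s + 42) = s - 6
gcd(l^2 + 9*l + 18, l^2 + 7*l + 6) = l + 6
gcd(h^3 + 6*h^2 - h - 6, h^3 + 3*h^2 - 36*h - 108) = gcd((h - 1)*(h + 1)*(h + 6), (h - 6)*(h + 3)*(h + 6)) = h + 6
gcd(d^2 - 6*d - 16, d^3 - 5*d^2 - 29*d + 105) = 1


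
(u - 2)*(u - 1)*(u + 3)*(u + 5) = u^4 + 5*u^3 - 7*u^2 - 29*u + 30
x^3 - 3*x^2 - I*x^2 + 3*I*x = x*(x - 3)*(x - I)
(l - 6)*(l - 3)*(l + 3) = l^3 - 6*l^2 - 9*l + 54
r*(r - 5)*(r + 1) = r^3 - 4*r^2 - 5*r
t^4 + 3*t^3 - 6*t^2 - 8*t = t*(t - 2)*(t + 1)*(t + 4)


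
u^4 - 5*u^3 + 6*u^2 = u^2*(u - 3)*(u - 2)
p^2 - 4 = (p - 2)*(p + 2)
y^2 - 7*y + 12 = (y - 4)*(y - 3)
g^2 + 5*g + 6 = (g + 2)*(g + 3)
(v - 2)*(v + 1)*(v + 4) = v^3 + 3*v^2 - 6*v - 8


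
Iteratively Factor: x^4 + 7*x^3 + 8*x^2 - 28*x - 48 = (x + 2)*(x^3 + 5*x^2 - 2*x - 24) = (x + 2)*(x + 3)*(x^2 + 2*x - 8) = (x + 2)*(x + 3)*(x + 4)*(x - 2)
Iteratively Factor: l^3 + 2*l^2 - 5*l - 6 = (l - 2)*(l^2 + 4*l + 3) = (l - 2)*(l + 3)*(l + 1)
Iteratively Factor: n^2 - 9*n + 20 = (n - 4)*(n - 5)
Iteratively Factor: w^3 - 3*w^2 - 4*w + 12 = (w + 2)*(w^2 - 5*w + 6) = (w - 2)*(w + 2)*(w - 3)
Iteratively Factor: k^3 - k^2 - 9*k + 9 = (k - 3)*(k^2 + 2*k - 3) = (k - 3)*(k - 1)*(k + 3)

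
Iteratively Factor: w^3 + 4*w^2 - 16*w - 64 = (w + 4)*(w^2 - 16) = (w - 4)*(w + 4)*(w + 4)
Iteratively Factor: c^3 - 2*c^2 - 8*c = (c)*(c^2 - 2*c - 8) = c*(c - 4)*(c + 2)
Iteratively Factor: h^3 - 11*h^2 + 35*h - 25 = (h - 1)*(h^2 - 10*h + 25) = (h - 5)*(h - 1)*(h - 5)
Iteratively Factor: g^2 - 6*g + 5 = (g - 1)*(g - 5)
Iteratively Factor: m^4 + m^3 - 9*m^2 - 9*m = (m - 3)*(m^3 + 4*m^2 + 3*m) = (m - 3)*(m + 1)*(m^2 + 3*m) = (m - 3)*(m + 1)*(m + 3)*(m)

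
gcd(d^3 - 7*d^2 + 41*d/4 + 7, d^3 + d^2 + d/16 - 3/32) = d + 1/2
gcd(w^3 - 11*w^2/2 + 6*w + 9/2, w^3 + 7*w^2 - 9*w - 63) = w - 3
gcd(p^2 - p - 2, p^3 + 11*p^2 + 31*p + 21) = p + 1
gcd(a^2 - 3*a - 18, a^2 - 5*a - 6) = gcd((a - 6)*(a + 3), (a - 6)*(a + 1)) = a - 6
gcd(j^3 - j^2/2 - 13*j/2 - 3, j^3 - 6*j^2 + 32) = j + 2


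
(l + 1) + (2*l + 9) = 3*l + 10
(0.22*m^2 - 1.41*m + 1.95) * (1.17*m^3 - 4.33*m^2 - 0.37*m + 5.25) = 0.2574*m^5 - 2.6023*m^4 + 8.3054*m^3 - 6.7668*m^2 - 8.124*m + 10.2375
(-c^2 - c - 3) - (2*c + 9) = -c^2 - 3*c - 12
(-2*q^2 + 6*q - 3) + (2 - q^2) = -3*q^2 + 6*q - 1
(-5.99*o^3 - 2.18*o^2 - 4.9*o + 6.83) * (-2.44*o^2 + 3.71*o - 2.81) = 14.6156*o^5 - 16.9037*o^4 + 20.7001*o^3 - 28.7184*o^2 + 39.1083*o - 19.1923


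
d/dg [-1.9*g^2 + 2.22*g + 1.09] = 2.22 - 3.8*g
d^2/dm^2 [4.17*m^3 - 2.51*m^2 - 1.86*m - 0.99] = 25.02*m - 5.02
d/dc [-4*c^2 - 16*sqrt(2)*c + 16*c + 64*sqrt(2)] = -8*c - 16*sqrt(2) + 16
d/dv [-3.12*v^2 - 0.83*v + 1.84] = -6.24*v - 0.83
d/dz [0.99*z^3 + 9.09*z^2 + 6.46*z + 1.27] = 2.97*z^2 + 18.18*z + 6.46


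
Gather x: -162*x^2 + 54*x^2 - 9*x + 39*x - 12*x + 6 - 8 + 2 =-108*x^2 + 18*x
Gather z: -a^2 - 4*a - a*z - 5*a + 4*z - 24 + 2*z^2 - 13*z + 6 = -a^2 - 9*a + 2*z^2 + z*(-a - 9) - 18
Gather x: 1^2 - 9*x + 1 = 2 - 9*x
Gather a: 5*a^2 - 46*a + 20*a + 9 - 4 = 5*a^2 - 26*a + 5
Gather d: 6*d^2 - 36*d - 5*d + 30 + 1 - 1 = 6*d^2 - 41*d + 30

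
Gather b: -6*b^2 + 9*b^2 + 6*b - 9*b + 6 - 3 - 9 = 3*b^2 - 3*b - 6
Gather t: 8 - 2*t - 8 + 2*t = 0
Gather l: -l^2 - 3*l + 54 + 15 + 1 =-l^2 - 3*l + 70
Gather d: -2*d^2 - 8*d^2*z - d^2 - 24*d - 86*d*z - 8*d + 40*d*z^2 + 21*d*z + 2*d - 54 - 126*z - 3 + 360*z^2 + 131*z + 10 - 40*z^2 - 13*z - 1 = d^2*(-8*z - 3) + d*(40*z^2 - 65*z - 30) + 320*z^2 - 8*z - 48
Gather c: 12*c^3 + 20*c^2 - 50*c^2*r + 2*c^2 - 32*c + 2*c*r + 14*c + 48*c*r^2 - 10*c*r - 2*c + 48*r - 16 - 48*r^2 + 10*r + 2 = 12*c^3 + c^2*(22 - 50*r) + c*(48*r^2 - 8*r - 20) - 48*r^2 + 58*r - 14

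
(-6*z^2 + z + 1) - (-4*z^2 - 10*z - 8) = -2*z^2 + 11*z + 9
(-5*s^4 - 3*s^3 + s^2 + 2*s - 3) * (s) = -5*s^5 - 3*s^4 + s^3 + 2*s^2 - 3*s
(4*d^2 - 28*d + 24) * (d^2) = 4*d^4 - 28*d^3 + 24*d^2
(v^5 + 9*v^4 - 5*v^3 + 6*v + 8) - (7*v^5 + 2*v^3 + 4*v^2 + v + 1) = -6*v^5 + 9*v^4 - 7*v^3 - 4*v^2 + 5*v + 7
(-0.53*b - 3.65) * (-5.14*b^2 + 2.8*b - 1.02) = 2.7242*b^3 + 17.277*b^2 - 9.6794*b + 3.723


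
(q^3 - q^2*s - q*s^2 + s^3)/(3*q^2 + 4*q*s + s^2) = (q^2 - 2*q*s + s^2)/(3*q + s)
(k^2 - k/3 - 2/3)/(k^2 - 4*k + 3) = (k + 2/3)/(k - 3)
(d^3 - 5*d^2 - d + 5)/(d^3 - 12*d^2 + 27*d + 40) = (d - 1)/(d - 8)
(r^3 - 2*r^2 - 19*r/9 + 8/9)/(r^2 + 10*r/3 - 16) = (3*r^2 + 2*r - 1)/(3*(r + 6))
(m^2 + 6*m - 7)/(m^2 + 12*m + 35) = (m - 1)/(m + 5)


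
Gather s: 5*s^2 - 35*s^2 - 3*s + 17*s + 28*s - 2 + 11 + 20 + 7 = -30*s^2 + 42*s + 36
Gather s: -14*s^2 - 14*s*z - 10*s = -14*s^2 + s*(-14*z - 10)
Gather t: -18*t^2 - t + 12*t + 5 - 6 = -18*t^2 + 11*t - 1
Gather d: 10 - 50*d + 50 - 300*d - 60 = -350*d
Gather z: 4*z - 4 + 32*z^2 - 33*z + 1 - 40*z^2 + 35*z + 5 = -8*z^2 + 6*z + 2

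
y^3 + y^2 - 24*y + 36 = (y - 3)*(y - 2)*(y + 6)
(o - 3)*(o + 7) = o^2 + 4*o - 21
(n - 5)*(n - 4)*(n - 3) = n^3 - 12*n^2 + 47*n - 60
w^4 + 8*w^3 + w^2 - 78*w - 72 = (w - 3)*(w + 1)*(w + 4)*(w + 6)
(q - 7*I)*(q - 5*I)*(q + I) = q^3 - 11*I*q^2 - 23*q - 35*I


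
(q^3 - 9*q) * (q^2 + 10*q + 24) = q^5 + 10*q^4 + 15*q^3 - 90*q^2 - 216*q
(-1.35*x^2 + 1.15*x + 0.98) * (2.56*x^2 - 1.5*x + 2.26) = -3.456*x^4 + 4.969*x^3 - 2.2672*x^2 + 1.129*x + 2.2148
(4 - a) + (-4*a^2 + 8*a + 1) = -4*a^2 + 7*a + 5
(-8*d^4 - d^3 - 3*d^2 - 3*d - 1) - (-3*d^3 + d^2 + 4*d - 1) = -8*d^4 + 2*d^3 - 4*d^2 - 7*d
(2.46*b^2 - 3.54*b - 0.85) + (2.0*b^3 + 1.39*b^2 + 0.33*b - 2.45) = 2.0*b^3 + 3.85*b^2 - 3.21*b - 3.3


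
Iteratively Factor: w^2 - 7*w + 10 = (w - 2)*(w - 5)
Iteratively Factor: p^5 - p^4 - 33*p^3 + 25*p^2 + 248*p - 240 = (p + 4)*(p^4 - 5*p^3 - 13*p^2 + 77*p - 60) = (p - 3)*(p + 4)*(p^3 - 2*p^2 - 19*p + 20) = (p - 5)*(p - 3)*(p + 4)*(p^2 + 3*p - 4) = (p - 5)*(p - 3)*(p - 1)*(p + 4)*(p + 4)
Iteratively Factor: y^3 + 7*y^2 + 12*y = (y + 3)*(y^2 + 4*y) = (y + 3)*(y + 4)*(y)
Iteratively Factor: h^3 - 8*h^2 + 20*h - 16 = (h - 2)*(h^2 - 6*h + 8) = (h - 2)^2*(h - 4)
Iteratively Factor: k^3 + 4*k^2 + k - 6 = (k + 2)*(k^2 + 2*k - 3) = (k - 1)*(k + 2)*(k + 3)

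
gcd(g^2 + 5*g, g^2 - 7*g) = g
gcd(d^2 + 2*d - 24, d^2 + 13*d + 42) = d + 6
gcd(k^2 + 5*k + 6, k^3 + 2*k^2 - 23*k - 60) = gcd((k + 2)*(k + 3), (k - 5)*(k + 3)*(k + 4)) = k + 3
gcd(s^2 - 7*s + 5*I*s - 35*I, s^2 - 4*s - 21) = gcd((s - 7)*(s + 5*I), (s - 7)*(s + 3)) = s - 7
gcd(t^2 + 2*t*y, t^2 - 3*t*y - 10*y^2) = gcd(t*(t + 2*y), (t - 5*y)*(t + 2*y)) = t + 2*y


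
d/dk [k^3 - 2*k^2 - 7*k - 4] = 3*k^2 - 4*k - 7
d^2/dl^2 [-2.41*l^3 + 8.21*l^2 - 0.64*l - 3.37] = 16.42 - 14.46*l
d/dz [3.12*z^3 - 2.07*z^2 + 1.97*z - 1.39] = 9.36*z^2 - 4.14*z + 1.97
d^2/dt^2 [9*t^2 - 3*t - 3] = 18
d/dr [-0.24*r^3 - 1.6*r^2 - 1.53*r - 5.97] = -0.72*r^2 - 3.2*r - 1.53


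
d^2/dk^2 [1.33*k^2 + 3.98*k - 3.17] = 2.66000000000000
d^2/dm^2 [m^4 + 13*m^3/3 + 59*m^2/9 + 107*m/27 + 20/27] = 12*m^2 + 26*m + 118/9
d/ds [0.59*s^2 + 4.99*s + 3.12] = 1.18*s + 4.99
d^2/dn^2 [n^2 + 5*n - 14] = 2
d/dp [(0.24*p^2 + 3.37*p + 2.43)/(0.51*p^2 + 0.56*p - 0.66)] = (-1.5843*p^2 - 2.7954*p - 3.585)/(0.2601*p^4 + 0.5712*p^3 - 0.3596*p^2 - 0.7392*p + 0.4356)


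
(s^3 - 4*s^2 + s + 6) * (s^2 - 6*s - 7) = s^5 - 10*s^4 + 18*s^3 + 28*s^2 - 43*s - 42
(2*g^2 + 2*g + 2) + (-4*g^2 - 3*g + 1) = -2*g^2 - g + 3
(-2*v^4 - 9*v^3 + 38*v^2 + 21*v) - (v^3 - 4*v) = -2*v^4 - 10*v^3 + 38*v^2 + 25*v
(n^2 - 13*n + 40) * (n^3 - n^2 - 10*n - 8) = n^5 - 14*n^4 + 43*n^3 + 82*n^2 - 296*n - 320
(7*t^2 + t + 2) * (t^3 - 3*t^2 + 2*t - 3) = 7*t^5 - 20*t^4 + 13*t^3 - 25*t^2 + t - 6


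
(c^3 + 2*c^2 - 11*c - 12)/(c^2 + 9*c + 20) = (c^2 - 2*c - 3)/(c + 5)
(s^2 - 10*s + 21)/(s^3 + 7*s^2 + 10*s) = (s^2 - 10*s + 21)/(s*(s^2 + 7*s + 10))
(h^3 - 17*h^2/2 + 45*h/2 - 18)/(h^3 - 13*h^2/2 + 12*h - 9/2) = (2*h^2 - 11*h + 12)/(2*h^2 - 7*h + 3)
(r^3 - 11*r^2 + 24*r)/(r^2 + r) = (r^2 - 11*r + 24)/(r + 1)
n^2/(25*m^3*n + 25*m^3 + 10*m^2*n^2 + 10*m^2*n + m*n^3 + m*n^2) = n^2/(m*(25*m^2*n + 25*m^2 + 10*m*n^2 + 10*m*n + n^3 + n^2))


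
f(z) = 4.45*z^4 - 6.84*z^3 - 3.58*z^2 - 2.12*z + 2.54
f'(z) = 17.8*z^3 - 20.52*z^2 - 7.16*z - 2.12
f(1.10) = -6.71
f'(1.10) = -11.13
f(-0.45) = 3.57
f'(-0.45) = -4.68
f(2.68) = 69.04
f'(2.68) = 173.94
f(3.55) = 350.65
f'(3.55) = 510.21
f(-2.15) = 153.61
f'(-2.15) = -258.48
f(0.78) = -2.89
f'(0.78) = -11.74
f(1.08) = -6.49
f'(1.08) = -11.36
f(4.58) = 1218.64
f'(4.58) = 1244.73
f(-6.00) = 7131.02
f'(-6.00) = -4542.68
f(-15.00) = 247595.09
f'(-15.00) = -64586.72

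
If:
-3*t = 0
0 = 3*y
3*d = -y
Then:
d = 0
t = 0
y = 0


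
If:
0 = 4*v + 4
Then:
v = -1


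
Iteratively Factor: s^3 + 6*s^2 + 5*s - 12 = (s + 4)*(s^2 + 2*s - 3) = (s + 3)*(s + 4)*(s - 1)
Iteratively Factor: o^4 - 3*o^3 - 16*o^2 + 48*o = (o - 3)*(o^3 - 16*o) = (o - 3)*(o + 4)*(o^2 - 4*o) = o*(o - 3)*(o + 4)*(o - 4)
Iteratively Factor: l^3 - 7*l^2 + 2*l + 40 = (l + 2)*(l^2 - 9*l + 20) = (l - 5)*(l + 2)*(l - 4)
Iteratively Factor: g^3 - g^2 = (g)*(g^2 - g) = g^2*(g - 1)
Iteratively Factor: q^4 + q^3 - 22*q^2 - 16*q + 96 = (q + 3)*(q^3 - 2*q^2 - 16*q + 32) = (q - 2)*(q + 3)*(q^2 - 16) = (q - 4)*(q - 2)*(q + 3)*(q + 4)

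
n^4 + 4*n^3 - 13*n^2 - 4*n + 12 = (n - 2)*(n - 1)*(n + 1)*(n + 6)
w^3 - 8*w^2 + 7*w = w*(w - 7)*(w - 1)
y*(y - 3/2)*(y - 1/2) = y^3 - 2*y^2 + 3*y/4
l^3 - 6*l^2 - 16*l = l*(l - 8)*(l + 2)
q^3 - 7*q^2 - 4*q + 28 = (q - 7)*(q - 2)*(q + 2)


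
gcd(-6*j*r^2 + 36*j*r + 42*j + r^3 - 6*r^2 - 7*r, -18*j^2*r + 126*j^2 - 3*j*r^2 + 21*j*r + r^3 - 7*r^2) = -6*j*r + 42*j + r^2 - 7*r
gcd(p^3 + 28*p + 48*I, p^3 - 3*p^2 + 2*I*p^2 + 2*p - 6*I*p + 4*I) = p + 2*I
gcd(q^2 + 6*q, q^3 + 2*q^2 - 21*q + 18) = q + 6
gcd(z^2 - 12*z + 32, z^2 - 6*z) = 1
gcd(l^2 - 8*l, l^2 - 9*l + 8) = l - 8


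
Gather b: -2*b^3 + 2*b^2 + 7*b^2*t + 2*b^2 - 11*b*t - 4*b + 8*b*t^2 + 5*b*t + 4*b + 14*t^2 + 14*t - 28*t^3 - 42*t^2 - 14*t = -2*b^3 + b^2*(7*t + 4) + b*(8*t^2 - 6*t) - 28*t^3 - 28*t^2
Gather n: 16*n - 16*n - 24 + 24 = 0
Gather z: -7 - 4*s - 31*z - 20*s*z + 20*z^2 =-4*s + 20*z^2 + z*(-20*s - 31) - 7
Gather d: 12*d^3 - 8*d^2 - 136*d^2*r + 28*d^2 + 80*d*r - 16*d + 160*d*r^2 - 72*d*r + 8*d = 12*d^3 + d^2*(20 - 136*r) + d*(160*r^2 + 8*r - 8)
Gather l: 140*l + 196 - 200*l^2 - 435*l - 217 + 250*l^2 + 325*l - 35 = 50*l^2 + 30*l - 56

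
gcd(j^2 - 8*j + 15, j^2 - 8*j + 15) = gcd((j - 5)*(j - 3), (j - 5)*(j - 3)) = j^2 - 8*j + 15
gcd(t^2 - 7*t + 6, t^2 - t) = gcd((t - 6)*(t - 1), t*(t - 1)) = t - 1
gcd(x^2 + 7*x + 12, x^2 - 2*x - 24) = x + 4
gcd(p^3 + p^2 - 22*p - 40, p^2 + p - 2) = p + 2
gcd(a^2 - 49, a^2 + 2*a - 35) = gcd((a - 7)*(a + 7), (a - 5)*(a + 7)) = a + 7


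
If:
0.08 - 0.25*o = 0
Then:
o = 0.32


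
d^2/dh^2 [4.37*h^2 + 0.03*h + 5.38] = 8.74000000000000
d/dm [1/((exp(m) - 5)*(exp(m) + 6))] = (-2*exp(m) - 1)*exp(m)/(exp(4*m) + 2*exp(3*m) - 59*exp(2*m) - 60*exp(m) + 900)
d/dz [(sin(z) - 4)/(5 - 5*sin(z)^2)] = (sin(z)^2 - 8*sin(z) + 1)/(5*cos(z)^3)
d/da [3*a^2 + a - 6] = 6*a + 1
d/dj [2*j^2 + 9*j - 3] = 4*j + 9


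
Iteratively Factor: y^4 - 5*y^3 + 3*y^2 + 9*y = (y - 3)*(y^3 - 2*y^2 - 3*y) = y*(y - 3)*(y^2 - 2*y - 3) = y*(y - 3)^2*(y + 1)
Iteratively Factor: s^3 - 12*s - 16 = (s + 2)*(s^2 - 2*s - 8) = (s + 2)^2*(s - 4)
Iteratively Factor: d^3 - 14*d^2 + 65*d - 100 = (d - 5)*(d^2 - 9*d + 20) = (d - 5)^2*(d - 4)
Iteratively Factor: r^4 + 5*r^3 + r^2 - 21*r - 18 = (r + 3)*(r^3 + 2*r^2 - 5*r - 6) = (r - 2)*(r + 3)*(r^2 + 4*r + 3) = (r - 2)*(r + 1)*(r + 3)*(r + 3)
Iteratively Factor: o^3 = (o)*(o^2) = o^2*(o)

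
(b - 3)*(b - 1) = b^2 - 4*b + 3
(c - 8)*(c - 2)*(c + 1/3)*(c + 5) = c^4 - 14*c^3/3 - 107*c^2/3 + 206*c/3 + 80/3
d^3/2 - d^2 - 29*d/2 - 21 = (d/2 + 1)*(d - 7)*(d + 3)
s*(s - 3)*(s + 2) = s^3 - s^2 - 6*s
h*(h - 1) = h^2 - h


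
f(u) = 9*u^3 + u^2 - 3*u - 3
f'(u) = 27*u^2 + 2*u - 3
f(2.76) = 185.56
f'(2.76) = 208.20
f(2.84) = 202.70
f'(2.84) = 220.45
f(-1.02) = -8.45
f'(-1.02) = 23.05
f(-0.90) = -6.05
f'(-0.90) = 17.07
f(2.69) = 171.35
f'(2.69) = 197.75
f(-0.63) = -2.96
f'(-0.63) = 6.46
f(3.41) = 355.26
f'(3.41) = 317.78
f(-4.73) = -918.85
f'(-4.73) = 591.61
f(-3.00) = -228.00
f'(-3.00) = 234.00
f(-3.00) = -228.00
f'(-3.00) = 234.00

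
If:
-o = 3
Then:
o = -3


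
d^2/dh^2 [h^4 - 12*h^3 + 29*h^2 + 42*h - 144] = 12*h^2 - 72*h + 58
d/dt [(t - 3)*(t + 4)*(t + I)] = 3*t^2 + 2*t*(1 + I) - 12 + I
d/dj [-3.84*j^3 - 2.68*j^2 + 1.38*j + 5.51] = -11.52*j^2 - 5.36*j + 1.38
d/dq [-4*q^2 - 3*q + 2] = -8*q - 3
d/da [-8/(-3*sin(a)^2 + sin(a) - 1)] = 8*(1 - 6*sin(a))*cos(a)/(3*sin(a)^2 - sin(a) + 1)^2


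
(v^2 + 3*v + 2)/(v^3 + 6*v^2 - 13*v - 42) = (v + 1)/(v^2 + 4*v - 21)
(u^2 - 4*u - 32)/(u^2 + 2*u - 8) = (u - 8)/(u - 2)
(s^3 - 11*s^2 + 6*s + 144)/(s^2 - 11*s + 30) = (s^2 - 5*s - 24)/(s - 5)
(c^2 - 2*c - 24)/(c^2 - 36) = (c + 4)/(c + 6)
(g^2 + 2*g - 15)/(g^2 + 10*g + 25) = (g - 3)/(g + 5)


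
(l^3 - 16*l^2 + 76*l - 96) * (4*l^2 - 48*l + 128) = 4*l^5 - 112*l^4 + 1200*l^3 - 6080*l^2 + 14336*l - 12288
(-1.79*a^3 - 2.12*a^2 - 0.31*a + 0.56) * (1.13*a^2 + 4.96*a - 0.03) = -2.0227*a^5 - 11.274*a^4 - 10.8118*a^3 - 0.8412*a^2 + 2.7869*a - 0.0168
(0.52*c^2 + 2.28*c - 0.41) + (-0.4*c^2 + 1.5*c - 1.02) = 0.12*c^2 + 3.78*c - 1.43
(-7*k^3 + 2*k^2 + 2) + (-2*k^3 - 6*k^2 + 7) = -9*k^3 - 4*k^2 + 9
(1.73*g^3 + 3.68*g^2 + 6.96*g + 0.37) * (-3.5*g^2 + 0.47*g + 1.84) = -6.055*g^5 - 12.0669*g^4 - 19.4472*g^3 + 8.7474*g^2 + 12.9803*g + 0.6808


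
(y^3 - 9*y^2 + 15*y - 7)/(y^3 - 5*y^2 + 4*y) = (y^2 - 8*y + 7)/(y*(y - 4))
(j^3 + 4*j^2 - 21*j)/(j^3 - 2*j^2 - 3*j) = (j + 7)/(j + 1)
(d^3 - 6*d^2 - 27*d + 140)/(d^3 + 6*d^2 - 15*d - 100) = (d - 7)/(d + 5)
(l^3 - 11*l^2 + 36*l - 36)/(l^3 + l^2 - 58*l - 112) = (l^3 - 11*l^2 + 36*l - 36)/(l^3 + l^2 - 58*l - 112)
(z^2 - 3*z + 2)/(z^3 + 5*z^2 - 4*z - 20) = (z - 1)/(z^2 + 7*z + 10)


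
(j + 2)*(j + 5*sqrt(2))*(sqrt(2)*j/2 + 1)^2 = j^4/2 + j^3 + 7*sqrt(2)*j^3/2 + 7*sqrt(2)*j^2 + 11*j^2 + 5*sqrt(2)*j + 22*j + 10*sqrt(2)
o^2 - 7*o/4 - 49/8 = (o - 7/2)*(o + 7/4)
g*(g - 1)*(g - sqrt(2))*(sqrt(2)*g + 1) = sqrt(2)*g^4 - sqrt(2)*g^3 - g^3 - sqrt(2)*g^2 + g^2 + sqrt(2)*g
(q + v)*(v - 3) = q*v - 3*q + v^2 - 3*v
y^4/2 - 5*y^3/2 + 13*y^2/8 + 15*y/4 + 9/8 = (y/2 + 1/4)*(y - 3)^2*(y + 1/2)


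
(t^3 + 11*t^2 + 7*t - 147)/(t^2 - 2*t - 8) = (-t^3 - 11*t^2 - 7*t + 147)/(-t^2 + 2*t + 8)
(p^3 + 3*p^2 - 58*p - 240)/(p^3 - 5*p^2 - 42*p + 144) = (p + 5)/(p - 3)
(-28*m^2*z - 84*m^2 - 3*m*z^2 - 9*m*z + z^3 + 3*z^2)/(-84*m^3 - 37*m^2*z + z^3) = (z + 3)/(3*m + z)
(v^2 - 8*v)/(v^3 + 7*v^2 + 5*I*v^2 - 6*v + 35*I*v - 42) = v*(v - 8)/(v^3 + v^2*(7 + 5*I) + v*(-6 + 35*I) - 42)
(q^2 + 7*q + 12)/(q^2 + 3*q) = (q + 4)/q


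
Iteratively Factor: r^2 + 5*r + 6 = (r + 2)*(r + 3)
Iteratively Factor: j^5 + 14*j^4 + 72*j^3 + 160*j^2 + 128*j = (j + 2)*(j^4 + 12*j^3 + 48*j^2 + 64*j) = (j + 2)*(j + 4)*(j^3 + 8*j^2 + 16*j) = (j + 2)*(j + 4)^2*(j^2 + 4*j) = (j + 2)*(j + 4)^3*(j)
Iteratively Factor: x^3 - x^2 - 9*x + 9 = (x - 3)*(x^2 + 2*x - 3) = (x - 3)*(x + 3)*(x - 1)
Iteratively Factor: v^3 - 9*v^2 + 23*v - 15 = (v - 5)*(v^2 - 4*v + 3) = (v - 5)*(v - 1)*(v - 3)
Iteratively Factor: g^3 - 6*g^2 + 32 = (g - 4)*(g^2 - 2*g - 8) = (g - 4)^2*(g + 2)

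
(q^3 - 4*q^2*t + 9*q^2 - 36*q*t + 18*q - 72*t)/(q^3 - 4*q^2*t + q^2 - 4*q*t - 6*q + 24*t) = (q + 6)/(q - 2)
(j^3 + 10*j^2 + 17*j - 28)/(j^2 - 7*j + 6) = (j^2 + 11*j + 28)/(j - 6)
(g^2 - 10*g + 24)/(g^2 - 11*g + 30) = (g - 4)/(g - 5)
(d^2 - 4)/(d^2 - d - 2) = (d + 2)/(d + 1)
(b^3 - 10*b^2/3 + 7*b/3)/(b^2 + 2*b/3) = (3*b^2 - 10*b + 7)/(3*b + 2)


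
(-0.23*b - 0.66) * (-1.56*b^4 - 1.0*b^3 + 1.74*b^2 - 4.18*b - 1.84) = 0.3588*b^5 + 1.2596*b^4 + 0.2598*b^3 - 0.187*b^2 + 3.182*b + 1.2144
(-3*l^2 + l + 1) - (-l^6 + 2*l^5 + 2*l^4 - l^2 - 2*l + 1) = l^6 - 2*l^5 - 2*l^4 - 2*l^2 + 3*l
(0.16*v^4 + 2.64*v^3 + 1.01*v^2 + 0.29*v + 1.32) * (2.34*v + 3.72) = 0.3744*v^5 + 6.7728*v^4 + 12.1842*v^3 + 4.4358*v^2 + 4.1676*v + 4.9104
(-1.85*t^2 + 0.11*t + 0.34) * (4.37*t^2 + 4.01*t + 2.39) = -8.0845*t^4 - 6.9378*t^3 - 2.4946*t^2 + 1.6263*t + 0.8126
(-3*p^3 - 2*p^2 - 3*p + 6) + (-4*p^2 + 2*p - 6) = -3*p^3 - 6*p^2 - p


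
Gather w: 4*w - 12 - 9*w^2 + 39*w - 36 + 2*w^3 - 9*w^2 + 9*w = 2*w^3 - 18*w^2 + 52*w - 48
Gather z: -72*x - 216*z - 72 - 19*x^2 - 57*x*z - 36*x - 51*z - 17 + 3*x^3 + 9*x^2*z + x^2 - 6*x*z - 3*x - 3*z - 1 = 3*x^3 - 18*x^2 - 111*x + z*(9*x^2 - 63*x - 270) - 90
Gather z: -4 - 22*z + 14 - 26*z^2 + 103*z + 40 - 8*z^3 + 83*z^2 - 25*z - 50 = -8*z^3 + 57*z^2 + 56*z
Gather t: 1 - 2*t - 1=-2*t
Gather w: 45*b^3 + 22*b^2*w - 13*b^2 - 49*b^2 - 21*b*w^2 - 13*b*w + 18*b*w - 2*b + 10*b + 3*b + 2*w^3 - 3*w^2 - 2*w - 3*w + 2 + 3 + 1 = 45*b^3 - 62*b^2 + 11*b + 2*w^3 + w^2*(-21*b - 3) + w*(22*b^2 + 5*b - 5) + 6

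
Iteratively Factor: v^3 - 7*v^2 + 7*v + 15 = (v - 5)*(v^2 - 2*v - 3) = (v - 5)*(v - 3)*(v + 1)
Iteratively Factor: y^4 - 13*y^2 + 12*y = (y - 1)*(y^3 + y^2 - 12*y) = (y - 3)*(y - 1)*(y^2 + 4*y) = y*(y - 3)*(y - 1)*(y + 4)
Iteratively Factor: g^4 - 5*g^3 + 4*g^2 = (g)*(g^3 - 5*g^2 + 4*g) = g^2*(g^2 - 5*g + 4) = g^2*(g - 4)*(g - 1)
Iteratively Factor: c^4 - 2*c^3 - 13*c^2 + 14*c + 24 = (c - 2)*(c^3 - 13*c - 12) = (c - 2)*(c + 3)*(c^2 - 3*c - 4) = (c - 4)*(c - 2)*(c + 3)*(c + 1)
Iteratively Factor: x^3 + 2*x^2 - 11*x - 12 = (x - 3)*(x^2 + 5*x + 4) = (x - 3)*(x + 1)*(x + 4)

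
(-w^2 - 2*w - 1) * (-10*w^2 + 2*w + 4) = 10*w^4 + 18*w^3 + 2*w^2 - 10*w - 4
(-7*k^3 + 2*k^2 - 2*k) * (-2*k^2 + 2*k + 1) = 14*k^5 - 18*k^4 + k^3 - 2*k^2 - 2*k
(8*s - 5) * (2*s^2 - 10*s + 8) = 16*s^3 - 90*s^2 + 114*s - 40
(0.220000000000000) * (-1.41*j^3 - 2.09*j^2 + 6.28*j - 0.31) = -0.3102*j^3 - 0.4598*j^2 + 1.3816*j - 0.0682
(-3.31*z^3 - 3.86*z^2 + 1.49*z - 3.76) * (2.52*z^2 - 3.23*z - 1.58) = -8.3412*z^5 + 0.9641*z^4 + 21.4524*z^3 - 8.1891*z^2 + 9.7906*z + 5.9408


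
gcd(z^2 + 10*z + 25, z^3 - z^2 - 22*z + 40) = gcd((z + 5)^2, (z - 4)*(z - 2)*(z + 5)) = z + 5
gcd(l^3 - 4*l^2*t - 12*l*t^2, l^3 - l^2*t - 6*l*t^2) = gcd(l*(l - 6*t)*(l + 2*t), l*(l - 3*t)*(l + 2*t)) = l^2 + 2*l*t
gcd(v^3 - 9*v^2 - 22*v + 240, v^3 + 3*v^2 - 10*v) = v + 5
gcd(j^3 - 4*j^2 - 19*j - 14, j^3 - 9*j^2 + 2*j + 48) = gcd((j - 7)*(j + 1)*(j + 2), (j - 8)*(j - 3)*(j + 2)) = j + 2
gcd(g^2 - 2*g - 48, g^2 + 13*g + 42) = g + 6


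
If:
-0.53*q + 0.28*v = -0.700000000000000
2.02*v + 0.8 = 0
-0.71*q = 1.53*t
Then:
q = 1.11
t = -0.52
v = -0.40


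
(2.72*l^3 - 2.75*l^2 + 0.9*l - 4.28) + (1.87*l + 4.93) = 2.72*l^3 - 2.75*l^2 + 2.77*l + 0.649999999999999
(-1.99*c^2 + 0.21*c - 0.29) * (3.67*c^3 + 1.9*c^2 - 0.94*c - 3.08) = -7.3033*c^5 - 3.0103*c^4 + 1.2053*c^3 + 5.3808*c^2 - 0.3742*c + 0.8932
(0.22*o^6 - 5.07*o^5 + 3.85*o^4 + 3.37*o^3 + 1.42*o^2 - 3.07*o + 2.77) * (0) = 0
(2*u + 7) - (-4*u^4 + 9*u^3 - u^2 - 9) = 4*u^4 - 9*u^3 + u^2 + 2*u + 16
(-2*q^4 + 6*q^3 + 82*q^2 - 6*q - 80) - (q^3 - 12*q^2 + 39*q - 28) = -2*q^4 + 5*q^3 + 94*q^2 - 45*q - 52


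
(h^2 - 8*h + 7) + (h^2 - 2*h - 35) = 2*h^2 - 10*h - 28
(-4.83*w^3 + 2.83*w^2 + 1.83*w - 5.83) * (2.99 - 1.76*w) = 8.5008*w^4 - 19.4225*w^3 + 5.2409*w^2 + 15.7325*w - 17.4317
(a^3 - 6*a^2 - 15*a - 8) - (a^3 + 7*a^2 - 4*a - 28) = -13*a^2 - 11*a + 20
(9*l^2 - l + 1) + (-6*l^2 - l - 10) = 3*l^2 - 2*l - 9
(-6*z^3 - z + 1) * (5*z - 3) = -30*z^4 + 18*z^3 - 5*z^2 + 8*z - 3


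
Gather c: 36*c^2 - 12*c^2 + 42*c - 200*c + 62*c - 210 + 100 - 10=24*c^2 - 96*c - 120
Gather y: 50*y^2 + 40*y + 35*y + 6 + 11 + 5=50*y^2 + 75*y + 22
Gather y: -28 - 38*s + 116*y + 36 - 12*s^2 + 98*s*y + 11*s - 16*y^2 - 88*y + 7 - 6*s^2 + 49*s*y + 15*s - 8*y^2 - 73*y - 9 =-18*s^2 - 12*s - 24*y^2 + y*(147*s - 45) + 6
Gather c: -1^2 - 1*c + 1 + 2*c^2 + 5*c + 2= 2*c^2 + 4*c + 2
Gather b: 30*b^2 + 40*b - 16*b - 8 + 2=30*b^2 + 24*b - 6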